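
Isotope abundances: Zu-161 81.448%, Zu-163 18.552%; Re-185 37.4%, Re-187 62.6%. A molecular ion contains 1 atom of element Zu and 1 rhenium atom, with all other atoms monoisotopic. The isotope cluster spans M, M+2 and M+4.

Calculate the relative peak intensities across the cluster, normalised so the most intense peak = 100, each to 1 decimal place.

Element Zu pattern (n=1): 0.81448 : 0.18552
Rhenium pattern (n=1): 0.3740 : 0.6260
Convolve the two distributions (both contribute in 2-u steps):
  M: 0.81448×0.3740 = 0.304616
  M+2: 0.81448×0.6260 + 0.18552×0.3740 = 0.579249
  M+4: 0.18552×0.6260 = 0.116136
Scale to base peak (0.579249) = 100: 52.6 : 100.0 : 20.0

52.6 : 100.0 : 20.0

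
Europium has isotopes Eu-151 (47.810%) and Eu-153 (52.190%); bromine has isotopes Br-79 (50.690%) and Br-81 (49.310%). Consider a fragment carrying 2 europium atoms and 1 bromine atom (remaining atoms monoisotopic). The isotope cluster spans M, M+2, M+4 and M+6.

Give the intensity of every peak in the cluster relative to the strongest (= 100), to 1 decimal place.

Europium pattern (n=2): 0.22857961 : 0.49904078 : 0.27237961
Bromine pattern (n=1): 0.5069 : 0.4931
Convolve the two distributions (both contribute in 2-u steps):
  M: 0.22857961×0.5069 = 0.115867
  M+2: 0.22857961×0.4931 + 0.49904078×0.5069 = 0.365676
  M+4: 0.49904078×0.4931 + 0.27237961×0.5069 = 0.384146
  M+6: 0.27237961×0.4931 = 0.134310
Scale to base peak (0.384146) = 100: 30.2 : 95.2 : 100.0 : 35.0

30.2 : 95.2 : 100.0 : 35.0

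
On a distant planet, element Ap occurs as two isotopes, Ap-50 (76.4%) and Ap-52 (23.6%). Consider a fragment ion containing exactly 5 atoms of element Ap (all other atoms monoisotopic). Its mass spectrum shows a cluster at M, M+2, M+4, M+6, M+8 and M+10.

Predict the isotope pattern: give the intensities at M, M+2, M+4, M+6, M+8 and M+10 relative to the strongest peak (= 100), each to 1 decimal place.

64.7 : 100.0 : 61.8 : 19.1 : 2.9 : 0.2

Expanding (0.764 + 0.236)^5:
P(M) = 0.764^5 = 0.260296
P(M+2) = 5 × 0.764^4 × 0.236^1 = 0.402027
P(M+4) = 10 × 0.764^3 × 0.236^2 = 0.248373
P(M+6) = 10 × 0.764^2 × 0.236^3 = 0.076722
P(M+8) = 5 × 0.764^1 × 0.236^4 = 0.011850
P(M+10) = 0.236^5 = 0.000732
The M+2 peak is largest (0.402027); scaling to 100 gives 64.7 : 100.0 : 61.8 : 19.1 : 2.9 : 0.2.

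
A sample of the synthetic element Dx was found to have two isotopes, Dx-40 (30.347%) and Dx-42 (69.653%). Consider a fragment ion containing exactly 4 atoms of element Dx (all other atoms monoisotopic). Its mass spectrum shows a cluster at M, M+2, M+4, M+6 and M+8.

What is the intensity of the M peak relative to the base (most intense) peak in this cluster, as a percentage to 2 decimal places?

(0.30347 + 0.69653)^4 gives M 0.0085, M+2 0.0779, M+4 0.2681, M+6 0.4102, M+8 0.2354; the largest is M+6.
P(M+6) = C(4,3) × 0.30347^1 × 0.69653^3 = 4 × 0.30347 × 0.33792434 = 0.410200 (base)
P(M) = C(4,0) × 0.30347^4 × 0.69653^0 = 1 × 0.00848131 × 1.0000 = 0.008481
Relative intensity = 0.008481 / 0.410200 × 100 = 2.07

2.07%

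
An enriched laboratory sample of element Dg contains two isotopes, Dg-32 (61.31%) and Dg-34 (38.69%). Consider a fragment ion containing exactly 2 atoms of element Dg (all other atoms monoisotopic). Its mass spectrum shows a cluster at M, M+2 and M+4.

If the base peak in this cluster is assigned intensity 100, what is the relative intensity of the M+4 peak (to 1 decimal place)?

Term probabilities: M 0.3759, M+2 0.4744, M+4 0.1497. Base peak = M+2.
P(M+2) = C(2,1) × 0.6131^1 × 0.3869^1 = 2 × 0.6131 × 0.3869 = 0.474417 (base)
P(M+4) = C(2,2) × 0.6131^0 × 0.3869^2 = 1 × 1.0000 × 0.14969161 = 0.149692
Relative intensity = 0.149692 / 0.474417 × 100 = 31.6

31.6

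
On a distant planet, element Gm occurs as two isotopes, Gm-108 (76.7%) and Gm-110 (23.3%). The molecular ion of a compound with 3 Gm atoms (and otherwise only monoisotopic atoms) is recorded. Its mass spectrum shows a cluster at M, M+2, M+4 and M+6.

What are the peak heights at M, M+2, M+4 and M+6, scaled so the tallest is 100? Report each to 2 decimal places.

100.00 : 91.13 : 27.68 : 2.80

Each Gm atom is independently Gm-108 (p = 0.767) or Gm-110 (q = 0.233); the cluster is the binomial expansion (p + q)^3.
P(M) = 0.767^3 = 0.451218
P(M+2) = 3 × 0.767^2 × 0.233^1 = 0.411214
P(M+4) = 3 × 0.767^1 × 0.233^2 = 0.124919
P(M+6) = 0.233^3 = 0.012649
The M peak is largest (0.451218); scaling to 100 gives 100.00 : 91.13 : 27.68 : 2.80.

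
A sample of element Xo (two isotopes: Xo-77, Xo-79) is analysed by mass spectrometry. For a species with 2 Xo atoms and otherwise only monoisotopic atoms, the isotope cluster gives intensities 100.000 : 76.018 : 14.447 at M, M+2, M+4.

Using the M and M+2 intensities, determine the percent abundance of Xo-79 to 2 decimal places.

27.54%

If p is the fraction of Xo that is Xo-77, then I(M+2)/I(M) = [C(2,1)·p^1·(1−p)] / p^2 = 2·(1−p)/p = 76.018/100.000 = 0.7602
(1−p)/p = 0.7602/2 = 0.3801  ⇒  p = 1/(1 + 0.3801) = 0.7246
Xo-77: 72.46%, Xo-79: 27.54%.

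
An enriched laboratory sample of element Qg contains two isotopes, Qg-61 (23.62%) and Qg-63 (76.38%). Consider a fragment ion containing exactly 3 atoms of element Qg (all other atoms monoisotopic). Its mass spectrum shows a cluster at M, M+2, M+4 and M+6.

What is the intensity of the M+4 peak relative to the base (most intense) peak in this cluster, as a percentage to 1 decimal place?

92.8%

(0.2362 + 0.7638)^3 gives M 0.0132, M+2 0.1278, M+4 0.4134, M+6 0.4456; the largest is M+6.
P(M+6) = C(3,3) × 0.2362^0 × 0.7638^3 = 1 × 1.0000 × 0.44559362 = 0.445594 (base)
P(M+4) = C(3,2) × 0.2362^1 × 0.7638^2 = 3 × 0.2362 × 0.58339044 = 0.413390
Relative intensity = 0.413390 / 0.445594 × 100 = 92.8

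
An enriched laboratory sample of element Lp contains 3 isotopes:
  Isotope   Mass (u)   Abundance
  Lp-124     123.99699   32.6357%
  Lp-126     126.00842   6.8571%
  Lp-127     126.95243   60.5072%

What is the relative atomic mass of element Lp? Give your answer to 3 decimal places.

The abundance-weighted mean is 0.326357 × 123.99699 + 0.068571 × 126.00842 + 0.605072 × 126.95243
= 40.467286 + 8.640523 + 76.815361 = 125.923170 u

125.923 u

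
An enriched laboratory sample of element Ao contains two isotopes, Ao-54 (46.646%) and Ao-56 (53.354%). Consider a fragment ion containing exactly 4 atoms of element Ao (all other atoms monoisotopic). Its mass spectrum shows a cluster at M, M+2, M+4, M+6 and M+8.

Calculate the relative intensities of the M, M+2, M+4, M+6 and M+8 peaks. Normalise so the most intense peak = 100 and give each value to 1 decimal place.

12.7 : 58.3 : 100.0 : 76.3 : 21.8

Expanding (0.46646 + 0.53354)^4:
P(M) = 0.46646^4 = 0.047343
P(M+2) = 4 × 0.46646^3 × 0.53354^1 = 0.216606
P(M+4) = 6 × 0.46646^2 × 0.53354^2 = 0.371633
P(M+6) = 4 × 0.46646^1 × 0.53354^3 = 0.283384
P(M+8) = 0.53354^4 = 0.081034
The M+4 peak is largest (0.371633); scaling to 100 gives 12.7 : 58.3 : 100.0 : 76.3 : 21.8.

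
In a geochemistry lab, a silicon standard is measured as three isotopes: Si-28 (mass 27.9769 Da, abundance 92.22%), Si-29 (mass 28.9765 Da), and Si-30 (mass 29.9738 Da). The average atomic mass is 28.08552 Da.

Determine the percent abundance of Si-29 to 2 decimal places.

4.69%

Let x and y be the fractions of Si-29 and Si-30. Then x + y = 1 − 0.9222 = 0.0778 and 28.9765x + 29.9738y = 28.08552 − 0.9222×27.9769 = 2.28522282.
Substituting: 28.9765x + 29.9738(0.0778 − x) = 2.28522282
(28.9765 − 29.9738)x = -0.04673882  ⇒  x = 0.04687, y = 0.03093
Si-29: 4.69%, Si-30: 3.09%.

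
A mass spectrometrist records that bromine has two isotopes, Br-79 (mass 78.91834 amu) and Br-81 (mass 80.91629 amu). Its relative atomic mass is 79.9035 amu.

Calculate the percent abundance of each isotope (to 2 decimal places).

Br-79: 50.69%, Br-81: 49.31%

Let x be the fractional abundance of Br-79; then Br-81 has abundance 1 − x.
78.91834·x + 80.91629·(1 − x) = 79.9035
(78.91834 − 80.91629)·x = 79.9035 − 80.91629
x = -1.01279 / -1.99795 = 0.50691 → 50.69% Br-79, 49.31% Br-81.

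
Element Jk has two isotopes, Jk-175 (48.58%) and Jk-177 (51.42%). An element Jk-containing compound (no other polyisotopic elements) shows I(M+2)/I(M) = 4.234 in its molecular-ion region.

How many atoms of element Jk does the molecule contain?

4

With n Jk atoms, P(M+2)/P(M) = C(n,1)·p^(n−1)q / p^n = n·q/p = n · 0.5142/0.4858.
n = 4.234 × 0.4858/0.5142 = 4.00 ≈ 4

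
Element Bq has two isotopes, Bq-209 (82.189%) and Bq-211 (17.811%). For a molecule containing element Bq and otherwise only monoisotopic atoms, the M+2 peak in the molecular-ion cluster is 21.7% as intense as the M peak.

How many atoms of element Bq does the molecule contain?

1

The M+2/M ratio from n Bq atoms is n · q/p = n · 0.17811/0.82189.
n = 0.217 × 0.82189/0.17811 = 1.00 ≈ 1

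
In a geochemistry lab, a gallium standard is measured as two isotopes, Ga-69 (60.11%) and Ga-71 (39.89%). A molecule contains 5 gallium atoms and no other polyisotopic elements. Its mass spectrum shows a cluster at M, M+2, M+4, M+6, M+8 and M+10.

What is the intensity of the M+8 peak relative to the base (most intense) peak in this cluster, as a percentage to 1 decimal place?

22.0%

Binomial terms of (0.6011 + 0.3989)^5: M 0.0785, M+2 0.2604, M+4 0.3456, M+6 0.2293, M+8 0.0761, M+10 0.0101 → M+4 is the base peak.
P(M+4) = C(5,2) × 0.6011^3 × 0.3989^2 = 10 × 0.21719018 × 0.15912121 = 0.345596 (base)
P(M+8) = C(5,4) × 0.6011^1 × 0.3989^4 = 5 × 0.6011 × 0.02531956 = 0.076098
Relative intensity = 0.076098 / 0.345596 × 100 = 22.0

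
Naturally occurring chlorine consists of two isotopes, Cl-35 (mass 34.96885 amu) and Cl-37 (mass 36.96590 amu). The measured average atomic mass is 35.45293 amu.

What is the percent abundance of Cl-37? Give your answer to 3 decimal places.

Let x be the fractional abundance of Cl-35; then Cl-37 has abundance 1 − x.
34.96885·x + 36.96590·(1 − x) = 35.45293
(34.96885 − 36.96590)·x = 35.45293 − 36.96590
x = -1.51297 / -1.99705 = 0.75760 → 75.760% Cl-35, 24.240% Cl-37.

24.240%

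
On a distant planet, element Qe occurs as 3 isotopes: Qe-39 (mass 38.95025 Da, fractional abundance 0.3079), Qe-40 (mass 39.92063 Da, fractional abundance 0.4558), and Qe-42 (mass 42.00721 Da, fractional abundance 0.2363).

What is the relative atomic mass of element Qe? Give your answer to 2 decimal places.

40.11 Da

Weight each isotope mass by its fractional abundance: 0.3079 × 38.95025 + 0.4558 × 39.92063 + 0.2363 × 42.00721
= 11.992782 + 18.195823 + 9.926304 = 40.114909 Da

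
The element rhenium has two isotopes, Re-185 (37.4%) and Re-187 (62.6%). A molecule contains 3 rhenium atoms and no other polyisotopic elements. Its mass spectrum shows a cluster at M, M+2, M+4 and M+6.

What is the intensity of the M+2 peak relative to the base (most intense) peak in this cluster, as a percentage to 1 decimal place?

59.7%

Binomial terms of (0.374 + 0.626)^3: M 0.0523, M+2 0.2627, M+4 0.4397, M+6 0.2453 → M+4 is the base peak.
P(M+4) = C(3,2) × 0.374^1 × 0.626^2 = 3 × 0.3740 × 0.391876 = 0.439685 (base)
P(M+2) = C(3,1) × 0.374^2 × 0.626^1 = 3 × 0.139876 × 0.6260 = 0.262687
Relative intensity = 0.262687 / 0.439685 × 100 = 59.7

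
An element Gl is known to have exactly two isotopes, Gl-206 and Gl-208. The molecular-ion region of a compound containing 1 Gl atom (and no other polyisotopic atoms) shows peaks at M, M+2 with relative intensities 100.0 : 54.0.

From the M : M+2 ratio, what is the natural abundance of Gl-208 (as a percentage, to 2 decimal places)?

Write p for the Gl-206 fraction. I(M+2)/I(M) = [C(1,1)·p^0·(1−p)] / p^1 = 1·(1−p)/p = 54.0/100.0 = 0.5400
(1−p)/p = 0.5400/1 = 0.5400  ⇒  p = 1/(1 + 0.5400) = 0.6494
Gl-206: 64.94%, Gl-208: 35.06%.

35.06%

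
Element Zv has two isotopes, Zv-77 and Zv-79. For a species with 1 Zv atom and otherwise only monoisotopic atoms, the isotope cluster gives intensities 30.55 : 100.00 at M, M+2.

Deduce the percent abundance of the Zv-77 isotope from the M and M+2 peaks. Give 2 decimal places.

Let p = fractional abundance of Zv-77. I(M+2)/I(M) = [C(1,1)·p^0·(1−p)] / p^1 = 1·(1−p)/p = 100.00/30.55 = 3.2733
(1−p)/p = 3.2733/1 = 3.2733  ⇒  p = 1/(1 + 3.2733) = 0.2340
Zv-77: 23.40%, Zv-79: 76.60%.

23.40%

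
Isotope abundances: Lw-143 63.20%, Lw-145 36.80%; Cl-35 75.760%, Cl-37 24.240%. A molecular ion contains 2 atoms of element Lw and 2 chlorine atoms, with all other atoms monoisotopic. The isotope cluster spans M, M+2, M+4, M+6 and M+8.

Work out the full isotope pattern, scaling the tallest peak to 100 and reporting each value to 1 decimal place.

Element Lw pattern (n=2): 0.399424 : 0.465152 : 0.135424
Chlorine pattern (n=2): 0.57395776 : 0.36728448 : 0.05875776
Convolve the two distributions (both contribute in 2-u steps):
  M: 0.399424×0.57395776 = 0.229253
  M+2: 0.399424×0.36728448 + 0.465152×0.57395776 = 0.413680
  M+4: 0.399424×0.05875776 + 0.465152×0.36728448 + 0.135424×0.57395776 = 0.272040
  M+6: 0.465152×0.05875776 + 0.135424×0.36728448 = 0.077070
  M+8: 0.135424×0.05875776 = 0.007957
Scale to base peak (0.413680) = 100: 55.4 : 100.0 : 65.8 : 18.6 : 1.9

55.4 : 100.0 : 65.8 : 18.6 : 1.9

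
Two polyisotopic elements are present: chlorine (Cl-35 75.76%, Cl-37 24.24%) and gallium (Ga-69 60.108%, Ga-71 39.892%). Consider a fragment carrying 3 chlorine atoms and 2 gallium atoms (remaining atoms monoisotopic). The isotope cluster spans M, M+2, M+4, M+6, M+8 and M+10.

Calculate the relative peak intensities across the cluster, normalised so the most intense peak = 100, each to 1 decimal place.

Chlorine pattern (n=3): 0.4348304 : 0.41738208 : 0.13354464 : 0.01424288
Gallium pattern (n=2): 0.36129717 : 0.47956567 : 0.15913717
Convolve the two distributions (both contribute in 2-u steps):
  M: 0.4348304×0.36129717 = 0.157103
  M+2: 0.4348304×0.47956567 + 0.41738208×0.36129717 = 0.359329
  M+4: 0.4348304×0.15913717 + 0.41738208×0.47956567 + 0.13354464×0.36129717 = 0.317609
  M+6: 0.41738208×0.15913717 + 0.13354464×0.47956567 + 0.01424288×0.36129717 = 0.135610
  M+8: 0.13354464×0.15913717 + 0.01424288×0.47956567 = 0.028082
  M+10: 0.01424288×0.15913717 = 0.002267
Scale to base peak (0.359329) = 100: 43.7 : 100.0 : 88.4 : 37.7 : 7.8 : 0.6

43.7 : 100.0 : 88.4 : 37.7 : 7.8 : 0.6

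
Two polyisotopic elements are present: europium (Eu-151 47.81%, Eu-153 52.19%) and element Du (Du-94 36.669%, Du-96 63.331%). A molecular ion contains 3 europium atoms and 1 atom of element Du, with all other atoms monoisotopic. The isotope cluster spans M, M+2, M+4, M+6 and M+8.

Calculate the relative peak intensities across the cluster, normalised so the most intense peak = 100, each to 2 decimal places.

10.83 : 54.19 : 100.00 : 80.98 : 24.34

Europium pattern (n=3): 0.10928391 : 0.3578871 : 0.39067407 : 0.14215492
Element Du pattern (n=1): 0.36669 : 0.63331
Convolve the two distributions (both contribute in 2-u steps):
  M: 0.10928391×0.36669 = 0.040073
  M+2: 0.10928391×0.63331 + 0.3578871×0.36669 = 0.200444
  M+4: 0.3578871×0.63331 + 0.39067407×0.36669 = 0.369910
  M+6: 0.39067407×0.63331 + 0.14215492×0.36669 = 0.299545
  M+8: 0.14215492×0.63331 = 0.090028
Scale to base peak (0.369910) = 100: 10.83 : 54.19 : 100.00 : 80.98 : 24.34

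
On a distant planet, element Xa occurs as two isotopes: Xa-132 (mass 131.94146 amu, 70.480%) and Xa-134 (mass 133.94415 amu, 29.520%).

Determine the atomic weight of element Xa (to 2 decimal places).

132.53 amu

The abundance-weighted mean is 0.70480 × 131.94146 + 0.29520 × 133.94415
= 92.992341 + 39.540313 = 132.532654 amu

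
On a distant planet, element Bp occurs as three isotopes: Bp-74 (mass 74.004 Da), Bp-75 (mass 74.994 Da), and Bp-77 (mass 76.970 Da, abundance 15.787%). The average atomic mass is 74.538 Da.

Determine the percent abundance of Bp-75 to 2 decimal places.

6.64%

Let x and y be the fractions of Bp-74 and Bp-75. Then x + y = 1 − 0.15787 = 0.84213 and 74.004x + 74.994y = 74.538 − 0.15787×76.970 = 62.3867461.
Substituting: 74.004x + 74.994(0.84213 − x) = 62.3867461
(74.004 − 74.994)x = -0.76795112  ⇒  x = 0.77571, y = 0.06642
Bp-74: 77.57%, Bp-75: 6.64%.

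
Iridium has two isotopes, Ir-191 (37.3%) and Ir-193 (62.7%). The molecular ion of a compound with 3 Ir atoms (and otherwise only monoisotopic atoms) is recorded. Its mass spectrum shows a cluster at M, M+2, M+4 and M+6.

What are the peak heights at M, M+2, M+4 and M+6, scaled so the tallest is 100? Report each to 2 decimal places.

11.80 : 59.49 : 100.00 : 56.03

Expanding (0.373 + 0.627)^3:
P(M) = 0.373^3 = 0.051895
P(M+2) = 3 × 0.373^2 × 0.627^1 = 0.261702
P(M+4) = 3 × 0.373^1 × 0.627^2 = 0.439911
P(M+6) = 0.627^3 = 0.246492
The M+4 peak is largest (0.439911); scaling to 100 gives 11.80 : 59.49 : 100.00 : 56.03.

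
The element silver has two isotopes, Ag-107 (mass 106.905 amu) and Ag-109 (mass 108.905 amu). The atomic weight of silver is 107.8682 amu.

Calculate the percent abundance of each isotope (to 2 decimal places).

Ag-107: 51.84%, Ag-109: 48.16%

With x = fraction of Ag-107 (so Ag-109 is 1 − x):
106.905·x + 108.905·(1 − x) = 107.8682
(106.905 − 108.905)·x = 107.8682 − 108.905
x = -1.0368 / -2.000 = 0.51840 → 51.84% Ag-107, 48.16% Ag-109.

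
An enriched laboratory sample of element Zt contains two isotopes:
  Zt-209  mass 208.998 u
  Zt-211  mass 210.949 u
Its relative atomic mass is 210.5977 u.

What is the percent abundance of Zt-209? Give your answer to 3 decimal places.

Writing the weighted mean with unknown fraction x of Zt-209:
208.998·x + 210.949·(1 − x) = 210.5977
(208.998 − 210.949)·x = 210.5977 − 210.949
x = -0.3513 / -1.951 = 0.18006 → 18.006% Zt-209, 81.994% Zt-211.

18.006%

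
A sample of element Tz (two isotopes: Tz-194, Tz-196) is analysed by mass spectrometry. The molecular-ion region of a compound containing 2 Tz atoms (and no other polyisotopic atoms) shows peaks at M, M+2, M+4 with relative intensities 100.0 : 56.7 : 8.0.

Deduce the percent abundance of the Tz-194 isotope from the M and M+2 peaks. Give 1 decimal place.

Let p = fractional abundance of Tz-194. I(M+2)/I(M) = [C(2,1)·p^1·(1−p)] / p^2 = 2·(1−p)/p = 56.7/100.0 = 0.5670
(1−p)/p = 0.5670/2 = 0.2835  ⇒  p = 1/(1 + 0.2835) = 0.7791
Tz-194: 77.9%, Tz-196: 22.1%.

77.9%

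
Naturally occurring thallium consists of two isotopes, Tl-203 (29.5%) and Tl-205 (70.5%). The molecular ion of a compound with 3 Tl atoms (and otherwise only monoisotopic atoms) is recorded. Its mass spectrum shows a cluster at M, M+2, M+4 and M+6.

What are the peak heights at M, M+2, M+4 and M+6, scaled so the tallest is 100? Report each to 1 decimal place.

The 3 Tl atoms are independent, so intensities follow the terms of (0.295 + 0.705)^3.
P(M) = 0.295^3 = 0.025672
P(M+2) = 3 × 0.295^2 × 0.705^1 = 0.184058
P(M+4) = 3 × 0.295^1 × 0.705^2 = 0.439867
P(M+6) = 0.705^3 = 0.350403
The M+4 peak is largest (0.439867); scaling to 100 gives 5.8 : 41.8 : 100.0 : 79.7.

5.8 : 41.8 : 100.0 : 79.7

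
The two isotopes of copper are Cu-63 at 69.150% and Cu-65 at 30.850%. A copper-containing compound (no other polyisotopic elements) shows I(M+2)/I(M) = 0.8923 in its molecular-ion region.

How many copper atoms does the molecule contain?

With n Cu atoms, P(M+2)/P(M) = C(n,1)·p^(n−1)q / p^n = n·q/p = n · 0.30850/0.69150.
n = 0.8923 × 0.69150/0.30850 = 2.00 ≈ 2

2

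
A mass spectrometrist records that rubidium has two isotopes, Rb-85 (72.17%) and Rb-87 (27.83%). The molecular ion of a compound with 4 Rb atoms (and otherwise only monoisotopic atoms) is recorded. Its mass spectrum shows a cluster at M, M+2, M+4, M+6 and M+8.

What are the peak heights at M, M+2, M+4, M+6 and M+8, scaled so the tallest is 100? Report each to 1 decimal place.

64.8 : 100.0 : 57.8 : 14.9 : 1.4

Expanding (0.7217 + 0.2783)^4:
P(M) = 0.7217^4 = 0.271286
P(M+2) = 4 × 0.7217^3 × 0.2783^1 = 0.418450
P(M+4) = 6 × 0.7217^2 × 0.2783^2 = 0.242042
P(M+6) = 4 × 0.7217^1 × 0.2783^3 = 0.062224
P(M+8) = 0.2783^4 = 0.005999
The M+2 peak is largest (0.418450); scaling to 100 gives 64.8 : 100.0 : 57.8 : 14.9 : 1.4.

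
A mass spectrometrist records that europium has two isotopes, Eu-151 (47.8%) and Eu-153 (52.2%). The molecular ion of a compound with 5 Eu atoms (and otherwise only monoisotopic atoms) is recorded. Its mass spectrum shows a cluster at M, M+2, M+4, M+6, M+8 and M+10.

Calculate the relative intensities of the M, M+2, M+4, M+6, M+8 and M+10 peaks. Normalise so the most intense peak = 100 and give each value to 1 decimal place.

Expanding (0.478 + 0.522)^5:
P(M) = 0.478^5 = 0.024954
P(M+2) = 5 × 0.478^4 × 0.522^1 = 0.136255
P(M+4) = 10 × 0.478^3 × 0.522^2 = 0.297594
P(M+6) = 10 × 0.478^2 × 0.522^3 = 0.324988
P(M+8) = 5 × 0.478^1 × 0.522^4 = 0.177452
P(M+10) = 0.522^5 = 0.038757
The M+6 peak is largest (0.324988); scaling to 100 gives 7.7 : 41.9 : 91.6 : 100.0 : 54.6 : 11.9.

7.7 : 41.9 : 91.6 : 100.0 : 54.6 : 11.9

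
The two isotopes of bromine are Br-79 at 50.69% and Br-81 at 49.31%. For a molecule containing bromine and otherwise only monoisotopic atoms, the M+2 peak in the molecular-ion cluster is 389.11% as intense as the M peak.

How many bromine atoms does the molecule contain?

With n Br atoms, P(M+2)/P(M) = C(n,1)·p^(n−1)q / p^n = n·q/p = n · 0.4931/0.5069.
n = 3.8911 × 0.5069/0.4931 = 4.00 ≈ 4

4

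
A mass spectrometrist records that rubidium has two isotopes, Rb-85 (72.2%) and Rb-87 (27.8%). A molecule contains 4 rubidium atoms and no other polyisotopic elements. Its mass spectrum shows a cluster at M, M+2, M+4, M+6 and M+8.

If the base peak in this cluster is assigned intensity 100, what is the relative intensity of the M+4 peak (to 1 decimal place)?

57.8

(0.722 + 0.278)^4 gives M 0.2717, M+2 0.4185, M+4 0.2417, M+6 0.0620, M+8 0.0060; the largest is M+2.
P(M+2) = C(4,1) × 0.722^3 × 0.278^1 = 4 × 0.37636705 × 0.2780 = 0.418520 (base)
P(M+4) = C(4,2) × 0.722^2 × 0.278^2 = 6 × 0.521284 × 0.077284 = 0.241721
Relative intensity = 0.241721 / 0.418520 × 100 = 57.8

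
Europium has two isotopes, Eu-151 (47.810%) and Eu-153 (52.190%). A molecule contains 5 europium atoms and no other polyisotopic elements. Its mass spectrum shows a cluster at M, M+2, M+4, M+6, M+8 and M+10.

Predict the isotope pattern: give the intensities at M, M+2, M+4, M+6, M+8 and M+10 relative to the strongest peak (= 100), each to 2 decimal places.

Expanding (0.47810 + 0.52190)^5:
P(M) = 0.47810^5 = 0.024980
P(M+2) = 5 × 0.47810^4 × 0.52190^1 = 0.136343
P(M+4) = 10 × 0.47810^3 × 0.52190^2 = 0.297667
P(M+6) = 10 × 0.47810^2 × 0.52190^3 = 0.324937
P(M+8) = 5 × 0.47810^1 × 0.52190^4 = 0.177353
P(M+10) = 0.52190^5 = 0.038720
The M+6 peak is largest (0.324937); scaling to 100 gives 7.69 : 41.96 : 91.61 : 100.00 : 54.58 : 11.92.

7.69 : 41.96 : 91.61 : 100.00 : 54.58 : 11.92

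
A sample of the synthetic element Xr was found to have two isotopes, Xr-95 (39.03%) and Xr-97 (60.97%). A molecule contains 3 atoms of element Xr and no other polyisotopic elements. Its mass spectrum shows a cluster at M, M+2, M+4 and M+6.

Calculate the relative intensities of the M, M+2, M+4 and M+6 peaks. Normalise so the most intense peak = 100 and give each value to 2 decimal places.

Each Xr atom is independently Xr-95 (p = 0.3903) or Xr-97 (q = 0.6097); the cluster is the binomial expansion (p + q)^3.
P(M) = 0.3903^3 = 0.059456
P(M+2) = 3 × 0.3903^2 × 0.6097^1 = 0.278634
P(M+4) = 3 × 0.3903^1 × 0.6097^2 = 0.435263
P(M+6) = 0.6097^3 = 0.226646
The M+4 peak is largest (0.435263); scaling to 100 gives 13.66 : 64.02 : 100.00 : 52.07.

13.66 : 64.02 : 100.00 : 52.07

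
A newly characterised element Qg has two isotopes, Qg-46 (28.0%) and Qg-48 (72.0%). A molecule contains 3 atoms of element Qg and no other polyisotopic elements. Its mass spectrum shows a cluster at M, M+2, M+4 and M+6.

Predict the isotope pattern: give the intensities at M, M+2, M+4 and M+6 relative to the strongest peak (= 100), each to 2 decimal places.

Each Qg atom is independently Qg-46 (p = 0.280) or Qg-48 (q = 0.720); the cluster is the binomial expansion (p + q)^3.
P(M) = 0.280^3 = 0.021952
P(M+2) = 3 × 0.280^2 × 0.720^1 = 0.169344
P(M+4) = 3 × 0.280^1 × 0.720^2 = 0.435456
P(M+6) = 0.720^3 = 0.373248
The M+4 peak is largest (0.435456); scaling to 100 gives 5.04 : 38.89 : 100.00 : 85.71.

5.04 : 38.89 : 100.00 : 85.71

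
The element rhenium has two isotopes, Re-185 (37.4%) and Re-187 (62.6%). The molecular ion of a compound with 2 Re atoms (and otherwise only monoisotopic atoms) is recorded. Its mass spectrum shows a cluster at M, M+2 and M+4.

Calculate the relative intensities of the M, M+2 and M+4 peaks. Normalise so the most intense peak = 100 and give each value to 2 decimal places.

29.87 : 100.00 : 83.69

Expanding (0.374 + 0.626)^2:
P(M) = 0.374^2 = 0.139876
P(M+2) = 2 × 0.374^1 × 0.626^1 = 0.468248
P(M+4) = 0.626^2 = 0.391876
The M+2 peak is largest (0.468248); scaling to 100 gives 29.87 : 100.00 : 83.69.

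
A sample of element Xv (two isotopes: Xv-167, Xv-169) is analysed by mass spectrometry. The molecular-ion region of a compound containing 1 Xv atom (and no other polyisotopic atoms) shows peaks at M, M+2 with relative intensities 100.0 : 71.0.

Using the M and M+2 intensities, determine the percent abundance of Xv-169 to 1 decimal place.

Let p = fractional abundance of Xv-167. I(M+2)/I(M) = [C(1,1)·p^0·(1−p)] / p^1 = 1·(1−p)/p = 71.0/100.0 = 0.7100
(1−p)/p = 0.7100/1 = 0.7100  ⇒  p = 1/(1 + 0.7100) = 0.5848
Xv-167: 58.5%, Xv-169: 41.5%.

41.5%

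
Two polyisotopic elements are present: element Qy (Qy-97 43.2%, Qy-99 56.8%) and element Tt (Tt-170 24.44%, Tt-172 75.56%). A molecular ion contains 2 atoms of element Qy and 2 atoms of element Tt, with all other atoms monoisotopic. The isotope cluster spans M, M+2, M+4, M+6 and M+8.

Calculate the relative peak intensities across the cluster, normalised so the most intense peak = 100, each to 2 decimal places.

2.79 : 24.60 : 76.89 : 100.00 : 46.12

Element Qy pattern (n=2): 0.186624 : 0.490752 : 0.322624
Element Tt pattern (n=2): 0.05973136 : 0.36933728 : 0.57093136
Convolve the two distributions (both contribute in 2-u steps):
  M: 0.186624×0.05973136 = 0.011147
  M+2: 0.186624×0.36933728 + 0.490752×0.05973136 = 0.098240
  M+4: 0.186624×0.57093136 + 0.490752×0.36933728 + 0.322624×0.05973136 = 0.307073
  M+6: 0.490752×0.57093136 + 0.322624×0.36933728 = 0.399343
  M+8: 0.322624×0.57093136 = 0.184196
Scale to base peak (0.399343) = 100: 2.79 : 24.60 : 76.89 : 100.00 : 46.12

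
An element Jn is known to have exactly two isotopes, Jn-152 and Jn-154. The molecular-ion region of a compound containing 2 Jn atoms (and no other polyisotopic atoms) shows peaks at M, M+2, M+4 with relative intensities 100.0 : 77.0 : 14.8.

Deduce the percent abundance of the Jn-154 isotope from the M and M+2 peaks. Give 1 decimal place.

Write p for the Jn-152 fraction. I(M+2)/I(M) = [C(2,1)·p^1·(1−p)] / p^2 = 2·(1−p)/p = 77.0/100.0 = 0.7700
(1−p)/p = 0.7700/2 = 0.3850  ⇒  p = 1/(1 + 0.3850) = 0.7220
Jn-152: 72.2%, Jn-154: 27.8%.

27.8%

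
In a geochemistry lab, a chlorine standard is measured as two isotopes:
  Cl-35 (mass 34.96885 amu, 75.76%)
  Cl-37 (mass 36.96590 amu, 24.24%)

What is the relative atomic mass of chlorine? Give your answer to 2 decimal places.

Weight each isotope mass by its fractional abundance: 0.7576 × 34.96885 + 0.2424 × 36.96590
= 26.492401 + 8.960534 = 35.452935 amu

35.45 amu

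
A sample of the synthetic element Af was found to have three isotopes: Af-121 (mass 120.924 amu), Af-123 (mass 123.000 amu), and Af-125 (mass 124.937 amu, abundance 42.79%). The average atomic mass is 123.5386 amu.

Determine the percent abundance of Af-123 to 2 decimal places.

43.23%

Let x and y be the fractions of Af-121 and Af-123. Then x + y = 1 − 0.4279 = 0.5721 and 120.924x + 123.000y = 123.5386 − 0.4279×124.937 = 70.0780577.
Substituting: 120.924x + 123.000(0.5721 − x) = 70.0780577
(120.924 − 123.000)x = -0.2902423  ⇒  x = 0.13981, y = 0.43229
Af-121: 13.98%, Af-123: 43.23%.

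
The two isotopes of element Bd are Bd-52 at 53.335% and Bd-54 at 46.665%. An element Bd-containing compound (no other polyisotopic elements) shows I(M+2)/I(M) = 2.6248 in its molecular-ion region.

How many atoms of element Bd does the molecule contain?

3

For n independent Bd atoms, I(M+2)/I(M) = n · (abundance Bd-54) / (abundance Bd-52) = n · 0.46665/0.53335.
n = 2.6248 × 0.53335/0.46665 = 3.00 ≈ 3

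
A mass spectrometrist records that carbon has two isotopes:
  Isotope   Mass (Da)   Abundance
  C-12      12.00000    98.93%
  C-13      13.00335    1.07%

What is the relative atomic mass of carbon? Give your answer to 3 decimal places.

Weight each isotope mass by its fractional abundance: 0.9893 × 12.00000 + 0.0107 × 13.00335
= 11.871600 + 0.139136 = 12.010736 Da

12.011 Da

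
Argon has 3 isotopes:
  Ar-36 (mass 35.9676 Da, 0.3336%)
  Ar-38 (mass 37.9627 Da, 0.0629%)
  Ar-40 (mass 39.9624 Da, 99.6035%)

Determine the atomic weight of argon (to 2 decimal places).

39.95 Da

Average mass = Σ (abundance × isotope mass) = 0.003336 × 35.9676 + 0.000629 × 37.9627 + 0.996035 × 39.9624
= 0.11999 + 0.02388 + 39.80395 = 39.94782 Da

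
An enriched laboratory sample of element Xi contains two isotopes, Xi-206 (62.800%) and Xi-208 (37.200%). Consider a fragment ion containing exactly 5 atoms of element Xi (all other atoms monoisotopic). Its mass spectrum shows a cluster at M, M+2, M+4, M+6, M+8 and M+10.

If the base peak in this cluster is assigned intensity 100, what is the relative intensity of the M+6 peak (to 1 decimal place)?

59.2

(0.62800 + 0.37200)^5 gives M 0.0977, M+2 0.2893, M+4 0.3427, M+6 0.2030, M+8 0.0601, M+10 0.0071; the largest is M+4.
P(M+4) = C(5,2) × 0.62800^3 × 0.37200^2 = 10 × 0.24767315 × 0.138384 = 0.342740 (base)
P(M+6) = C(5,3) × 0.62800^2 × 0.37200^3 = 10 × 0.394384 × 0.05147885 = 0.203024
Relative intensity = 0.203024 / 0.342740 × 100 = 59.2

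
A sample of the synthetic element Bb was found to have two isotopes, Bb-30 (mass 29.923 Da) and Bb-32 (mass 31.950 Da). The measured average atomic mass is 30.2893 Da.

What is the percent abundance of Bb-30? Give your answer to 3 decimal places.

With x = fraction of Bb-30 (so Bb-32 is 1 − x):
29.923·x + 31.950·(1 − x) = 30.2893
(29.923 − 31.950)·x = 30.2893 − 31.950
x = -1.6607 / -2.027 = 0.81929 → 81.929% Bb-30, 18.071% Bb-32.

81.929%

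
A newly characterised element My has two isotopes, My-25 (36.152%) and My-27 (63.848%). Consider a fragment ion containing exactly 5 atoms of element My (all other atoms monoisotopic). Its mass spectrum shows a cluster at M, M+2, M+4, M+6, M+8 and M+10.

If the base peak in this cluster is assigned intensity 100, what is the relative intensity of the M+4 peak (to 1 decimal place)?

56.6

Binomial terms of (0.36152 + 0.63848)^5: M 0.0062, M+2 0.0545, M+4 0.1926, M+6 0.3402, M+8 0.3004, M+10 0.1061 → M+6 is the base peak.
P(M+6) = C(5,3) × 0.36152^2 × 0.63848^3 = 10 × 0.13069671 × 0.26028066 = 0.340178 (base)
P(M+4) = C(5,2) × 0.36152^3 × 0.63848^2 = 10 × 0.04724947 × 0.40765671 = 0.192616
Relative intensity = 0.192616 / 0.340178 × 100 = 56.6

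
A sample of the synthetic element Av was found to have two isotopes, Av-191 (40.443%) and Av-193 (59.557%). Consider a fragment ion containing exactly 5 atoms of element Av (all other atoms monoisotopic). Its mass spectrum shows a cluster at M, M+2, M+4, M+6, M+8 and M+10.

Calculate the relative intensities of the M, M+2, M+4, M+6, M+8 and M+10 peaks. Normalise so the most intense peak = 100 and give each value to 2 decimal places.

3.13 : 23.06 : 67.91 : 100.00 : 73.63 : 21.69

Expanding (0.40443 + 0.59557)^5:
P(M) = 0.40443^5 = 0.010820
P(M+2) = 5 × 0.40443^4 × 0.59557^1 = 0.079667
P(M+4) = 10 × 0.40443^3 × 0.59557^2 = 0.234637
P(M+6) = 10 × 0.40443^2 × 0.59557^3 = 0.345530
P(M+8) = 5 × 0.40443^1 × 0.59557^4 = 0.254416
P(M+10) = 0.59557^5 = 0.074931
The M+6 peak is largest (0.345530); scaling to 100 gives 3.13 : 23.06 : 67.91 : 100.00 : 73.63 : 21.69.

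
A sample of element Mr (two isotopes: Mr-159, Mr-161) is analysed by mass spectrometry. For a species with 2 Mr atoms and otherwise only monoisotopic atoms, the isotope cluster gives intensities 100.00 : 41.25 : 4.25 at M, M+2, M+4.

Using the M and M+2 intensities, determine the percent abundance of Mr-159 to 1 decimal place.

Write p for the Mr-159 fraction. I(M+2)/I(M) = [C(2,1)·p^1·(1−p)] / p^2 = 2·(1−p)/p = 41.25/100.00 = 0.4125
(1−p)/p = 0.4125/2 = 0.2062  ⇒  p = 1/(1 + 0.2062) = 0.8290
Mr-159: 82.9%, Mr-161: 17.1%.

82.9%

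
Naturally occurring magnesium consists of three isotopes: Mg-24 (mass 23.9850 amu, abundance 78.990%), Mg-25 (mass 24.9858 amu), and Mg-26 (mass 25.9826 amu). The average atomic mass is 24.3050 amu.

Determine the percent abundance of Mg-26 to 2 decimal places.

The remaining 21.010% is split between Mg-25 (fraction x) and Mg-26 (fraction 0.21010 − x).
Substituting: 24.9858x + 25.9826(0.21010 − x) = 5.3592485
(24.9858 − 25.9826)x = -0.09969576  ⇒  x = 0.10002, y = 0.11008
Mg-25: 10.00%, Mg-26: 11.01%.

11.01%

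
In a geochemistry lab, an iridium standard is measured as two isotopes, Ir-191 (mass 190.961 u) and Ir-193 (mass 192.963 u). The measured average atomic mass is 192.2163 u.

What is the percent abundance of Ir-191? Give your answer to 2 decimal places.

37.30%

Writing the weighted mean with unknown fraction x of Ir-191:
190.961·x + 192.963·(1 − x) = 192.2163
(190.961 − 192.963)·x = 192.2163 − 192.963
x = -0.7467 / -2.002 = 0.37298 → 37.30% Ir-191, 62.70% Ir-193.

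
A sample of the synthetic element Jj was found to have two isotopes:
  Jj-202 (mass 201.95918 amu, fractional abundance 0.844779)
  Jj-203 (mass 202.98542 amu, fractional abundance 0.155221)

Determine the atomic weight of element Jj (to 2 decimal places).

Ar = Σ fᵢ·mᵢ = 0.844779 × 201.95918 + 0.155221 × 202.98542
= 170.610874 + 31.507600 = 202.118474 amu

202.12 amu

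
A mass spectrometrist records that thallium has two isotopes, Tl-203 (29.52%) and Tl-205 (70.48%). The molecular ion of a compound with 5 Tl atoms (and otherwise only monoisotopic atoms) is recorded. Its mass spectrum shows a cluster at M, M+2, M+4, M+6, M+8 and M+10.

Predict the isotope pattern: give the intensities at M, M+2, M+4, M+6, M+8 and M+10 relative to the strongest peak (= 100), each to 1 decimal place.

0.6 : 7.3 : 35.1 : 83.8 : 100.0 : 47.8

Each Tl atom is independently Tl-203 (p = 0.2952) or Tl-205 (q = 0.7048); the cluster is the binomial expansion (p + q)^5.
P(M) = 0.2952^5 = 0.002242
P(M+2) = 5 × 0.2952^4 × 0.7048^1 = 0.026761
P(M+4) = 10 × 0.2952^3 × 0.7048^2 = 0.127785
P(M+6) = 10 × 0.2952^2 × 0.7048^3 = 0.305092
P(M+8) = 5 × 0.2952^1 × 0.7048^4 = 0.364208
P(M+10) = 0.7048^5 = 0.173912
The M+8 peak is largest (0.364208); scaling to 100 gives 0.6 : 7.3 : 35.1 : 83.8 : 100.0 : 47.8.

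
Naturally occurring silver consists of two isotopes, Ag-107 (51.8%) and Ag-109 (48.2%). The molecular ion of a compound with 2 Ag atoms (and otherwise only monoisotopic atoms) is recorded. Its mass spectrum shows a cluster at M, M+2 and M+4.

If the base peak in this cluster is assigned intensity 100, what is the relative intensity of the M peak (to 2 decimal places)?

53.73

(0.518 + 0.482)^2 gives M 0.2683, M+2 0.4994, M+4 0.2323; the largest is M+2.
P(M+2) = C(2,1) × 0.518^1 × 0.482^1 = 2 × 0.5180 × 0.4820 = 0.499352 (base)
P(M) = C(2,0) × 0.518^2 × 0.482^0 = 1 × 0.268324 × 1.0000 = 0.268324
Relative intensity = 0.268324 / 0.499352 × 100 = 53.73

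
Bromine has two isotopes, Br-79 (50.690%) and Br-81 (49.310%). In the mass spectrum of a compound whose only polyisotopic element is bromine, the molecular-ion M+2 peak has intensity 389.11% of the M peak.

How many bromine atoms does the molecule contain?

4

For n independent Br atoms, I(M+2)/I(M) = n · (abundance Br-81) / (abundance Br-79) = n · 0.49310/0.50690.
n = 3.8911 × 0.50690/0.49310 = 4.00 ≈ 4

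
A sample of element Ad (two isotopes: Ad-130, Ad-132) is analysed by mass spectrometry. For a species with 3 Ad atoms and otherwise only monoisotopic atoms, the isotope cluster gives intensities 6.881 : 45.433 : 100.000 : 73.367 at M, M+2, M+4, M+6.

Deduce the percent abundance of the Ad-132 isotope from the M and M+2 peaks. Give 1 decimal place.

Write p for the Ad-130 fraction. I(M+2)/I(M) = [C(3,1)·p^2·(1−p)] / p^3 = 3·(1−p)/p = 45.433/6.881 = 6.6027
(1−p)/p = 6.6027/3 = 2.2009  ⇒  p = 1/(1 + 2.2009) = 0.3124
Ad-130: 31.2%, Ad-132: 68.8%.

68.8%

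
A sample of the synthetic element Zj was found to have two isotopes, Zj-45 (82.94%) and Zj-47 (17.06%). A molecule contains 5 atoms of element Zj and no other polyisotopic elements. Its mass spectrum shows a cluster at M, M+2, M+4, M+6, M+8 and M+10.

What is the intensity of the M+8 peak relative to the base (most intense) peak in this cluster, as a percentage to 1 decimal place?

0.9%

(0.8294 + 0.1706)^5 gives M 0.3925, M+2 0.4037, M+4 0.1661, M+6 0.0342, M+8 0.0035, M+10 0.0001; the largest is M+2.
P(M+2) = C(5,1) × 0.8294^4 × 0.1706^1 = 5 × 0.47321241 × 0.1706 = 0.403650 (base)
P(M+8) = C(5,4) × 0.8294^1 × 0.1706^4 = 5 × 0.8294 × 0.00084706 = 0.003513
Relative intensity = 0.003513 / 0.403650 × 100 = 0.9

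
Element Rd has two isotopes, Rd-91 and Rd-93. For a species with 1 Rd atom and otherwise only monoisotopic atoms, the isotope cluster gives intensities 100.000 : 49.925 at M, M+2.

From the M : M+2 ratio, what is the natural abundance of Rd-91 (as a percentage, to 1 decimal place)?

66.7%

If p is the fraction of Rd that is Rd-91, then I(M+2)/I(M) = [C(1,1)·p^0·(1−p)] / p^1 = 1·(1−p)/p = 49.925/100.000 = 0.4992
(1−p)/p = 0.4992/1 = 0.4992  ⇒  p = 1/(1 + 0.4992) = 0.6670
Rd-91: 66.7%, Rd-93: 33.3%.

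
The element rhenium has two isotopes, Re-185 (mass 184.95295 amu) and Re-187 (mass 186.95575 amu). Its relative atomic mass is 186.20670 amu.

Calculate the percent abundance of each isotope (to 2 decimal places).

Let x be the fractional abundance of Re-185; then Re-187 has abundance 1 − x.
184.95295·x + 186.95575·(1 − x) = 186.20670
(184.95295 − 186.95575)·x = 186.20670 − 186.95575
x = -0.74905 / -2.00280 = 0.37400 → 37.40% Re-185, 62.60% Re-187.

Re-185: 37.40%, Re-187: 62.60%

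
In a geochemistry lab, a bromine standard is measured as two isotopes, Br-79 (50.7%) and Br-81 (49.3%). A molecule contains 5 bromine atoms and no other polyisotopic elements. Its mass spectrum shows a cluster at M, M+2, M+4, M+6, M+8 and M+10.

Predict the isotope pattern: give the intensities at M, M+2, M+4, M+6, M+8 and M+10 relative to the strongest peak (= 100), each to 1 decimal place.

Each Br atom is independently Br-79 (p = 0.507) or Br-81 (q = 0.493); the cluster is the binomial expansion (p + q)^5.
P(M) = 0.507^5 = 0.033500
P(M+2) = 5 × 0.507^4 × 0.493^1 = 0.162873
P(M+4) = 10 × 0.507^3 × 0.493^2 = 0.316751
P(M+6) = 10 × 0.507^2 × 0.493^3 = 0.308004
P(M+8) = 5 × 0.507^1 × 0.493^4 = 0.149750
P(M+10) = 0.493^5 = 0.029123
The M+4 peak is largest (0.316751); scaling to 100 gives 10.6 : 51.4 : 100.0 : 97.2 : 47.3 : 9.2.

10.6 : 51.4 : 100.0 : 97.2 : 47.3 : 9.2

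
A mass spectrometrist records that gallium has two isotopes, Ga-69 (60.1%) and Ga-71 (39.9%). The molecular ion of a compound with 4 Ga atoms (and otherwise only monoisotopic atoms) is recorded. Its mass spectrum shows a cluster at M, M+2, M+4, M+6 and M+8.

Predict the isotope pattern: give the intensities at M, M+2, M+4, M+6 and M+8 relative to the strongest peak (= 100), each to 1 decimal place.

37.7 : 100.0 : 99.6 : 44.1 : 7.3

The 4 Ga atoms are independent, so intensities follow the terms of (0.601 + 0.399)^4.
P(M) = 0.601^4 = 0.130466
P(M+2) = 4 × 0.601^3 × 0.399^1 = 0.346463
P(M+4) = 6 × 0.601^2 × 0.399^2 = 0.345021
P(M+6) = 4 × 0.601^1 × 0.399^3 = 0.152705
P(M+8) = 0.399^4 = 0.025345
The M+2 peak is largest (0.346463); scaling to 100 gives 37.7 : 100.0 : 99.6 : 44.1 : 7.3.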